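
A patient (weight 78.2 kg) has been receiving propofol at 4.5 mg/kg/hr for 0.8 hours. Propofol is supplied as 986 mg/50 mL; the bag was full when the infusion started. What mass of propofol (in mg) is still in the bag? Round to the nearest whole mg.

Dose = 4.5 mg/kg/hr × 78.2 kg = 351.9 mg/hr
Concentration = 986 mg ÷ 50 mL = 19.72 mg/mL
Rate = 351.9 mg/hr ÷ 19.72 mg/mL = 17.84483 mL/hr
Volume infused = 17.84483 mL/hr × 0.8 hr = 14.27586 mL
Volume remaining = 50 − 14.27586 = 35.72414 mL
Drug remaining = 35.72414 mL × 19.72 mg/mL = 704.48 mg

704 mg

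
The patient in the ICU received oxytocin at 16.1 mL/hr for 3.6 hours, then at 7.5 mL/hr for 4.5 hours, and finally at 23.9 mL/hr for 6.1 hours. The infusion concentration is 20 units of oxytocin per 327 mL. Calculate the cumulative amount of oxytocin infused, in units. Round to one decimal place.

14.5 units

Concentration = 20 units ÷ 327 mL = 0.06116208 units/mL
Stage 1: 16.1 mL/hr × 3.6 hr = 57.96 mL → 57.96 mL × 0.06116208 units/mL = 3.544954 units
Stage 2: 7.5 mL/hr × 4.5 hr = 33.75 mL → 33.75 mL × 0.06116208 units/mL = 2.06422 units
Stage 3: 23.9 mL/hr × 6.1 hr = 145.79 mL → 145.79 mL × 0.06116208 units/mL = 8.91682 units
Total = 3.544954 + 2.06422 + 8.91682 = 14.52599 units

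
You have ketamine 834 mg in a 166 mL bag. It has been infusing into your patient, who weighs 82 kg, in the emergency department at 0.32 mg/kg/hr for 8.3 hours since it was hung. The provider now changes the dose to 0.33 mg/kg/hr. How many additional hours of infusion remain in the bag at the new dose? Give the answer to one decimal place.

Initial rate:
Dose = 0.32 mg/kg/hr × 82 kg = 26.24 mg/hr
Concentration = 834 mg ÷ 166 mL = 5.024096 mg/mL
Rate = 26.24 mg/hr ÷ 5.024096 mg/mL = 5.22283 mL/hr
Volume infused so far = 5.22283 mL/hr × 8.3 hr = 43.34949 mL
Volume remaining = 166 − 43.34949 = 122.6505 mL
New rate:
Dose = 0.33 mg/kg/hr × 82 kg = 27.06 mg/hr
Rate = 27.06 mg/hr ÷ 5.024096 mg/mL = 5.386043 mL/hr
Time remaining = 122.6505 mL ÷ 5.386043 mL/hr = 22.77191 hr

22.8 hours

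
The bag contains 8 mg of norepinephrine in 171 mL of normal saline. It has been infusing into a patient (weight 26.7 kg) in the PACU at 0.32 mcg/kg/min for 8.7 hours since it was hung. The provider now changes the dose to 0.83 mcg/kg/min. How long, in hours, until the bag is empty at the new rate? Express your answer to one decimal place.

2.7 hours

Initial rate:
Dose = 0.32 mcg/kg/min × 26.7 kg = 8.544 mcg/min
8.544 mcg/min × 60 min/hr = 512.64 mcg/hr
Concentration = 8 mg ÷ 171 mL = 0.04678363 mg/mL = 46.78363 mcg/mL
Rate = 512.64 mcg/hr ÷ 46.78363 mcg/mL = 10.95768 mL/hr
Volume infused so far = 10.95768 mL/hr × 8.7 hr = 95.33182 mL
Volume remaining = 171 − 95.33182 = 75.66818 mL
New rate:
Dose = 0.83 mcg/kg/min × 26.7 kg = 22.161 mcg/min
22.161 mcg/min × 60 min/hr = 1329.66 mcg/hr
Rate = 1329.66 mcg/hr ÷ 46.78363 mcg/mL = 28.42148 mL/hr
Time remaining = 75.66818 mL ÷ 28.42148 mL/hr = 2.662359 hr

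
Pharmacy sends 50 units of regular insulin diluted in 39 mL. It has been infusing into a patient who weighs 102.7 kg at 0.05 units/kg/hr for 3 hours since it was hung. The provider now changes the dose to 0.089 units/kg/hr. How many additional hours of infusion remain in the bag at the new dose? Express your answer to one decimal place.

Initial rate:
Dose = 0.05 units/kg/hr × 102.7 kg = 5.135 units/hr
Concentration = 50 units ÷ 39 mL = 1.282051 units/mL
Rate = 5.135 units/hr ÷ 1.282051 units/mL = 4.0053 mL/hr
Volume infused so far = 4.0053 mL/hr × 3 hr = 12.0159 mL
Volume remaining = 39 − 12.0159 = 26.9841 mL
New rate:
Dose = 0.089 units/kg/hr × 102.7 kg = 9.1403 units/hr
Rate = 9.1403 units/hr ÷ 1.282051 units/mL = 7.129434 mL/hr
Time remaining = 26.9841 mL ÷ 7.129434 mL/hr = 3.784887 hr

3.8 hours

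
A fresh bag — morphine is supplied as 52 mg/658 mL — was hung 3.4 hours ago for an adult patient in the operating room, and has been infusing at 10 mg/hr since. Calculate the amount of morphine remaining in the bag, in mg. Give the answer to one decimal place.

Concentration = 52 mg ÷ 658 mL = 0.07902736 mg/mL
Rate = 10 mg/hr ÷ 0.07902736 mg/mL = 126.5385 mL/hr
Volume infused = 126.5385 mL/hr × 3.4 hr = 430.2308 mL
Volume remaining = 658 − 430.2308 = 227.7692 mL
Drug remaining = 227.7692 mL × 0.07902736 mg/mL = 18 mg

18.0 mg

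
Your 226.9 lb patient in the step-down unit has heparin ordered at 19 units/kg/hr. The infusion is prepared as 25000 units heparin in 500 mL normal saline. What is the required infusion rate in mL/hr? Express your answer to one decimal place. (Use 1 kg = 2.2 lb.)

39.2 mL/hr

Weight = 226.9 lb ÷ 2.2 lb/kg = 103.1364 kg
Dose = 19 units/kg/hr × 103.1364 kg = 1959.591 units/hr
Concentration = 25000 units ÷ 500 mL = 50 units/mL
Rate = 1959.591 units/hr ÷ 50 units/mL = 39.19182 mL/hr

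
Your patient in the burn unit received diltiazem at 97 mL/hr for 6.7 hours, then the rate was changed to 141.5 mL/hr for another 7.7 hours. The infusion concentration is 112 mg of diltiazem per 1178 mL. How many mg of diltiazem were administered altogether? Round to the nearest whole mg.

Concentration = 112 mg ÷ 1178 mL = 0.0950764 mg/mL
Stage 1: 97 mL/hr × 6.7 hr = 649.9 mL → 649.9 mL × 0.0950764 mg/mL = 61.79015 mg
Stage 2: 141.5 mL/hr × 7.7 hr = 1089.55 mL → 1089.55 mL × 0.0950764 mg/mL = 103.5905 mg
Total = 61.79015 + 103.5905 = 165.3806 mg

165 mg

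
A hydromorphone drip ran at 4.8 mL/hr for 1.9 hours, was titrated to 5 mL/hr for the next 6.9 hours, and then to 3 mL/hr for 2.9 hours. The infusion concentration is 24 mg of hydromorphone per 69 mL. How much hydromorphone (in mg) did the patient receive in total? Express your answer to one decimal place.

18.2 mg

Concentration = 24 mg ÷ 69 mL = 0.3478261 mg/mL
Stage 1: 4.8 mL/hr × 1.9 hr = 9.12 mL → 9.12 mL × 0.3478261 mg/mL = 3.172174 mg
Stage 2: 5 mL/hr × 6.9 hr = 34.5 mL → 34.5 mL × 0.3478261 mg/mL = 12 mg
Stage 3: 3 mL/hr × 2.9 hr = 8.7 mL → 8.7 mL × 0.3478261 mg/mL = 3.026087 mg
Total = 3.172174 + 12 + 3.026087 = 18.19826 mg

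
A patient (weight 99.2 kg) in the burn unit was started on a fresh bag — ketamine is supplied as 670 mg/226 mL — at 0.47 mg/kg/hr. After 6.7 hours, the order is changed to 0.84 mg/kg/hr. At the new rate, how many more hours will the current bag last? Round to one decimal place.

Initial rate:
Dose = 0.47 mg/kg/hr × 99.2 kg = 46.624 mg/hr
Concentration = 670 mg ÷ 226 mL = 2.964602 mg/mL
Rate = 46.624 mg/hr ÷ 2.964602 mg/mL = 15.7269 mL/hr
Volume infused so far = 15.7269 mL/hr × 6.7 hr = 105.3702 mL
Volume remaining = 226 − 105.3702 = 120.6298 mL
New rate:
Dose = 0.84 mg/kg/hr × 99.2 kg = 83.328 mg/hr
Rate = 83.328 mg/hr ÷ 2.964602 mg/mL = 28.10765 mL/hr
Time remaining = 120.6298 mL ÷ 28.10765 mL/hr = 4.291705 hr

4.3 hours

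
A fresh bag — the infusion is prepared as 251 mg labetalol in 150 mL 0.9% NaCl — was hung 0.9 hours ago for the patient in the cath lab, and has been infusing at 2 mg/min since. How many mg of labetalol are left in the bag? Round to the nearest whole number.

2 mg/min × 60 min/hr = 120 mg/hr
Concentration = 251 mg ÷ 150 mL = 1.673333 mg/mL
Rate = 120 mg/hr ÷ 1.673333 mg/mL = 71.71315 mL/hr
Volume infused = 71.71315 mL/hr × 0.9 hr = 64.54183 mL
Volume remaining = 150 − 64.54183 = 85.45817 mL
Drug remaining = 85.45817 mL × 1.673333 mg/mL = 143 mg

143 mg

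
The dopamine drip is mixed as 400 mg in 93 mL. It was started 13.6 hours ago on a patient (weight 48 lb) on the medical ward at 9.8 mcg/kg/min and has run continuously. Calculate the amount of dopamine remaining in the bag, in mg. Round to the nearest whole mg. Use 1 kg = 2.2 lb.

Weight = 48 lb ÷ 2.2 lb/kg = 21.81818 kg
Dose = 9.8 mcg/kg/min × 21.81818 kg = 213.8182 mcg/min
213.8182 mcg/min × 60 min/hr = 12829.09 mcg/hr
Concentration = 400 mg ÷ 93 mL = 4.301075 mg/mL = 4301.075 mcg/mL
Rate = 12829.09 mcg/hr ÷ 4301.075 mcg/mL = 2.982764 mL/hr
Volume infused = 2.982764 mL/hr × 13.6 hr = 40.56559 mL
Volume remaining = 93 − 40.56559 = 52.43441 mL
Drug remaining = 52.43441 mL × 4301.075 mcg/mL = 225524.4 mcg = 225.5244 mg

226 mg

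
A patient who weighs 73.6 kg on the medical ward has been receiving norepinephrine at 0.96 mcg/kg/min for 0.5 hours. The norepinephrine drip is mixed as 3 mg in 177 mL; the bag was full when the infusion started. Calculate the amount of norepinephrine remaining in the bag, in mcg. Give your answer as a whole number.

880 mcg

Dose = 0.96 mcg/kg/min × 73.6 kg = 70.656 mcg/min
70.656 mcg/min × 60 min/hr = 4239.36 mcg/hr
Concentration = 3 mg ÷ 177 mL = 0.01694915 mg/mL = 16.94915 mcg/mL
Rate = 4239.36 mcg/hr ÷ 16.94915 mcg/mL = 250.1222 mL/hr
Volume infused = 250.1222 mL/hr × 0.5 hr = 125.0611 mL
Volume remaining = 177 − 125.0611 = 51.93888 mL
Drug remaining = 51.93888 mL × 16.94915 mcg/mL = 880.32 mcg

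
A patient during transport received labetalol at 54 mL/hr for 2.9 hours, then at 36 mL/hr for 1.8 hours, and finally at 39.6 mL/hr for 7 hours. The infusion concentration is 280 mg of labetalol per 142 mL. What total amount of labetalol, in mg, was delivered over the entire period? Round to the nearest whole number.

Concentration = 280 mg ÷ 142 mL = 1.971831 mg/mL
Stage 1: 54 mL/hr × 2.9 hr = 156.6 mL → 156.6 mL × 1.971831 mg/mL = 308.7887 mg
Stage 2: 36 mL/hr × 1.8 hr = 64.8 mL → 64.8 mL × 1.971831 mg/mL = 127.7746 mg
Stage 3: 39.6 mL/hr × 7 hr = 277.2 mL → 277.2 mL × 1.971831 mg/mL = 546.5915 mg
Total = 308.7887 + 127.7746 + 546.5915 = 983.1549 mg

983 mg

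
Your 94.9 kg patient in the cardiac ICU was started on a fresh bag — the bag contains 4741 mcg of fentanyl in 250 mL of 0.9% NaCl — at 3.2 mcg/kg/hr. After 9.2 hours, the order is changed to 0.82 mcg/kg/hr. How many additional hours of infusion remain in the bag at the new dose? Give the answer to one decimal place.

Initial rate:
Dose = 3.2 mcg/kg/hr × 94.9 kg = 303.68 mcg/hr
Concentration = 4741 mcg ÷ 250 mL = 18.964 mcg/mL
Rate = 303.68 mcg/hr ÷ 18.964 mcg/mL = 16.0135 mL/hr
Volume infused so far = 16.0135 mL/hr × 9.2 hr = 147.3242 mL
Volume remaining = 250 − 147.3242 = 102.6758 mL
New rate:
Dose = 0.82 mcg/kg/hr × 94.9 kg = 77.818 mcg/hr
Rate = 77.818 mcg/hr ÷ 18.964 mcg/mL = 4.103459 mL/hr
Time remaining = 102.6758 mL ÷ 4.103459 mL/hr = 25.02177 hr

25.0 hours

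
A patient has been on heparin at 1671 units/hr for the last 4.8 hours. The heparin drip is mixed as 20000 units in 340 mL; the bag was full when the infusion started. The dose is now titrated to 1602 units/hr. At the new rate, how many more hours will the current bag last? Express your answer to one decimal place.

7.5 hours

Initial rate:
Concentration = 20000 units ÷ 340 mL = 58.82353 units/mL
Rate = 1671 units/hr ÷ 58.82353 units/mL = 28.407 mL/hr
Volume infused so far = 28.407 mL/hr × 4.8 hr = 136.3536 mL
Volume remaining = 340 − 136.3536 = 203.6464 mL
New rate:
Rate = 1602 units/hr ÷ 58.82353 units/mL = 27.234 mL/hr
Time remaining = 203.6464 mL ÷ 27.234 mL/hr = 7.477653 hr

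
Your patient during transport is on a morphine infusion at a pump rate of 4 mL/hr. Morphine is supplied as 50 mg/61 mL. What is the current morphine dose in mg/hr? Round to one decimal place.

Concentration = 50 mg ÷ 61 mL = 0.8196721 mg/mL
Drug rate = 4 mL/hr × 0.8196721 mg/mL = 3.278689 mg/hr

3.3 mg/hr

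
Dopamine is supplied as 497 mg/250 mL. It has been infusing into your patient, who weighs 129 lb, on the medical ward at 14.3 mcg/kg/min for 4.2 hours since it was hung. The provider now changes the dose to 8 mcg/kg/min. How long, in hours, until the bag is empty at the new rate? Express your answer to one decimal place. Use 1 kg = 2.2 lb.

Initial rate:
Weight = 129 lb ÷ 2.2 lb/kg = 58.63636 kg
Dose = 14.3 mcg/kg/min × 58.63636 kg = 838.5 mcg/min
838.5 mcg/min × 60 min/hr = 50310 mcg/hr
Concentration = 497 mg ÷ 250 mL = 1.988 mg/mL = 1988 mcg/mL
Rate = 50310 mcg/hr ÷ 1988 mcg/mL = 25.30684 mL/hr
Volume infused so far = 25.30684 mL/hr × 4.2 hr = 106.2887 mL
Volume remaining = 250 − 106.2887 = 143.7113 mL
New rate:
Dose = 8 mcg/kg/min × 58.63636 kg = 469.0909 mcg/min
469.0909 mcg/min × 60 min/hr = 28145.45 mcg/hr
Rate = 28145.45 mcg/hr ÷ 1988 mcg/mL = 14.15767 mL/hr
Time remaining = 143.7113 mL ÷ 14.15767 mL/hr = 10.15077 hr

10.2 hours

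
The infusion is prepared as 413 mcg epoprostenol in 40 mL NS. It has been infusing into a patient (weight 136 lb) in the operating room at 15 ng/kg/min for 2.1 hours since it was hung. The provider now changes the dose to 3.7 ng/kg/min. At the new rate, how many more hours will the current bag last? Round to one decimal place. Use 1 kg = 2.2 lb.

21.6 hours

Initial rate:
Weight = 136 lb ÷ 2.2 lb/kg = 61.81818 kg
Dose = 15 ng/kg/min × 61.81818 kg = 927.2727 ng/min
927.2727 ng/min × 60 min/hr = 55636.36 ng/hr
Concentration = 413 mcg ÷ 40 mL = 10.325 mcg/mL = 10325 ng/mL
Rate = 55636.36 ng/hr ÷ 10325 ng/mL = 5.38851 mL/hr
Volume infused so far = 5.38851 mL/hr × 2.1 hr = 11.31587 mL
Volume remaining = 40 − 11.31587 = 28.68413 mL
New rate:
Dose = 3.7 ng/kg/min × 61.81818 kg = 228.7273 ng/min
228.7273 ng/min × 60 min/hr = 13723.64 ng/hr
Rate = 13723.64 ng/hr ÷ 10325 ng/mL = 1.329166 mL/hr
Time remaining = 28.68413 mL ÷ 1.329166 mL/hr = 21.58055 hr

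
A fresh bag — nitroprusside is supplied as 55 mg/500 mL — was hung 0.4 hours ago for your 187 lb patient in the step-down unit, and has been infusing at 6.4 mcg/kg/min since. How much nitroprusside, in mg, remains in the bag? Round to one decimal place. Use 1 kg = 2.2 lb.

Weight = 187 lb ÷ 2.2 lb/kg = 85 kg
Dose = 6.4 mcg/kg/min × 85 kg = 544 mcg/min
544 mcg/min × 60 min/hr = 32640 mcg/hr
Concentration = 55 mg ÷ 500 mL = 0.11 mg/mL = 110 mcg/mL
Rate = 32640 mcg/hr ÷ 110 mcg/mL = 296.7273 mL/hr
Volume infused = 296.7273 mL/hr × 0.4 hr = 118.6909 mL
Volume remaining = 500 − 118.6909 = 381.3091 mL
Drug remaining = 381.3091 mL × 110 mcg/mL = 41944 mcg = 41.944 mg

41.9 mg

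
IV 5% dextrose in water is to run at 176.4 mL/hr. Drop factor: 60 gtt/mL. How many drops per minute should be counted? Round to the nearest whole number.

176.4 mL/hr ÷ 60 min/hr = 2.94 mL/min
2.94 mL/min × 60 gtt/mL = 176.4 gtt/min

176 gtt/min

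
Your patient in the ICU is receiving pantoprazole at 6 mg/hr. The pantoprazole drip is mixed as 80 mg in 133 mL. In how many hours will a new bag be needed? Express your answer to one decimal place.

Concentration = 80 mg ÷ 133 mL = 0.6015038 mg/mL
Rate = 6 mg/hr ÷ 0.6015038 mg/mL = 9.975 mL/hr
Duration = 133 mL ÷ 9.975 mL/hr = 13.33333 hr

13.3 hours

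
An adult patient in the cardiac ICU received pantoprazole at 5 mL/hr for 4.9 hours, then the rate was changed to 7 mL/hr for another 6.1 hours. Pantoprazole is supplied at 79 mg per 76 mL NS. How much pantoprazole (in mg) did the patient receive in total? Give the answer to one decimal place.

Concentration = 79 mg ÷ 76 mL = 1.039474 mg/mL
Stage 1: 5 mL/hr × 4.9 hr = 24.5 mL → 24.5 mL × 1.039474 mg/mL = 25.46711 mg
Stage 2: 7 mL/hr × 6.1 hr = 42.7 mL → 42.7 mL × 1.039474 mg/mL = 44.38553 mg
Total = 25.46711 + 44.38553 = 69.85263 mg

69.9 mg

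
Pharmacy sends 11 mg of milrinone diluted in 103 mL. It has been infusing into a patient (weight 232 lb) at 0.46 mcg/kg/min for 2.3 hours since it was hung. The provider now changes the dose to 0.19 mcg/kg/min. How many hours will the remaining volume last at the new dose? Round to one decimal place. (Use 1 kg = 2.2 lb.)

Initial rate:
Weight = 232 lb ÷ 2.2 lb/kg = 105.4545 kg
Dose = 0.46 mcg/kg/min × 105.4545 kg = 48.50909 mcg/min
48.50909 mcg/min × 60 min/hr = 2910.545 mcg/hr
Concentration = 11 mg ÷ 103 mL = 0.1067961 mg/mL = 106.7961 mcg/mL
Rate = 2910.545 mcg/hr ÷ 106.7961 mcg/mL = 27.25329 mL/hr
Volume infused so far = 27.25329 mL/hr × 2.3 hr = 62.68257 mL
Volume remaining = 103 − 62.68257 = 40.31743 mL
New rate:
Dose = 0.19 mcg/kg/min × 105.4545 kg = 20.03636 mcg/min
20.03636 mcg/min × 60 min/hr = 1202.182 mcg/hr
Rate = 1202.182 mcg/hr ÷ 106.7961 mcg/mL = 11.25679 mL/hr
Time remaining = 40.31743 mL ÷ 11.25679 mL/hr = 3.581609 hr

3.6 hours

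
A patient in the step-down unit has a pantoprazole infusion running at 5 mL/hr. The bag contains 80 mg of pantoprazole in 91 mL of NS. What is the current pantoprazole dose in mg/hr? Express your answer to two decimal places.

Concentration = 80 mg ÷ 91 mL = 0.8791209 mg/mL
Drug rate = 5 mL/hr × 0.8791209 mg/mL = 4.395604 mg/hr

4.40 mg/hr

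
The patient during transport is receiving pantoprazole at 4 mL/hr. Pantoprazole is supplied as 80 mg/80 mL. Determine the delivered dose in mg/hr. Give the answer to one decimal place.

4.0 mg/hr

Concentration = 80 mg ÷ 80 mL = 1 mg/mL
Drug rate = 4 mL/hr × 1 mg/mL = 4 mg/hr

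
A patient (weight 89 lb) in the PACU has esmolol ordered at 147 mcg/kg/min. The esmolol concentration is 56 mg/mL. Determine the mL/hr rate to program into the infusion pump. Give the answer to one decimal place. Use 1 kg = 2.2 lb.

Weight = 89 lb ÷ 2.2 lb/kg = 40.45455 kg
Dose = 147 mcg/kg/min × 40.45455 kg = 5946.818 mcg/min
5946.818 mcg/min × 60 min/hr = 356809.1 mcg/hr
Concentration = 56 mg/mL = 56000 mcg/mL
Rate = 356809.1 mcg/hr ÷ 56000 mcg/mL = 6.371591 mL/hr

6.4 mL/hr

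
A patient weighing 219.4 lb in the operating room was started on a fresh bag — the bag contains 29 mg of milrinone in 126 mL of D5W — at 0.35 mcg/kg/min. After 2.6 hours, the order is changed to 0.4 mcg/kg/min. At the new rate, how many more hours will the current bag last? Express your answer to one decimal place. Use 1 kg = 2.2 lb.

9.8 hours

Initial rate:
Weight = 219.4 lb ÷ 2.2 lb/kg = 99.72727 kg
Dose = 0.35 mcg/kg/min × 99.72727 kg = 34.90455 mcg/min
34.90455 mcg/min × 60 min/hr = 2094.273 mcg/hr
Concentration = 29 mg ÷ 126 mL = 0.2301587 mg/mL = 230.1587 mcg/mL
Rate = 2094.273 mcg/hr ÷ 230.1587 mcg/mL = 9.099254 mL/hr
Volume infused so far = 9.099254 mL/hr × 2.6 hr = 23.65806 mL
Volume remaining = 126 − 23.65806 = 102.3419 mL
New rate:
Dose = 0.4 mcg/kg/min × 99.72727 kg = 39.89091 mcg/min
39.89091 mcg/min × 60 min/hr = 2393.455 mcg/hr
Rate = 2393.455 mcg/hr ÷ 230.1587 mcg/mL = 10.39915 mL/hr
Time remaining = 102.3419 mL ÷ 10.39915 mL/hr = 9.841378 hr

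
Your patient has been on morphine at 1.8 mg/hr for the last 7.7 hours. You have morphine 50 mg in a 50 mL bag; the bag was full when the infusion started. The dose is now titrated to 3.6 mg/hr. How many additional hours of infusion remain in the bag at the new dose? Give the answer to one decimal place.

10.0 hours

Initial rate:
Concentration = 50 mg ÷ 50 mL = 1 mg/mL
Rate = 1.8 mg/hr ÷ 1 mg/mL = 1.8 mL/hr
Volume infused so far = 1.8 mL/hr × 7.7 hr = 13.86 mL
Volume remaining = 50 − 13.86 = 36.14 mL
New rate:
Rate = 3.6 mg/hr ÷ 1 mg/mL = 3.6 mL/hr
Time remaining = 36.14 mL ÷ 3.6 mL/hr = 10.03889 hr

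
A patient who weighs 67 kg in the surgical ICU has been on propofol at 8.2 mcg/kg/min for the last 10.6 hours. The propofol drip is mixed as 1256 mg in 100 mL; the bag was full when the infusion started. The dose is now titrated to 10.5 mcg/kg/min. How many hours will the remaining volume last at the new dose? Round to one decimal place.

Initial rate:
Dose = 8.2 mcg/kg/min × 67 kg = 549.4 mcg/min
549.4 mcg/min × 60 min/hr = 32964 mcg/hr
Concentration = 1256 mg ÷ 100 mL = 12.56 mg/mL = 12560 mcg/mL
Rate = 32964 mcg/hr ÷ 12560 mcg/mL = 2.624522 mL/hr
Volume infused so far = 2.624522 mL/hr × 10.6 hr = 27.81994 mL
Volume remaining = 100 − 27.81994 = 72.18006 mL
New rate:
Dose = 10.5 mcg/kg/min × 67 kg = 703.5 mcg/min
703.5 mcg/min × 60 min/hr = 42210 mcg/hr
Rate = 42210 mcg/hr ÷ 12560 mcg/mL = 3.360669 mL/hr
Time remaining = 72.18006 mL ÷ 3.360669 mL/hr = 21.47789 hr

21.5 hours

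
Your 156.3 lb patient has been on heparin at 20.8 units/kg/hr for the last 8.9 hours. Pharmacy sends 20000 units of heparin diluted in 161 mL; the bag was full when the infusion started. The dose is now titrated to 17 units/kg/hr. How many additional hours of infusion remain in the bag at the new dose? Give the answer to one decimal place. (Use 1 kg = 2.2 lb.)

5.7 hours

Initial rate:
Weight = 156.3 lb ÷ 2.2 lb/kg = 71.04545 kg
Dose = 20.8 units/kg/hr × 71.04545 kg = 1477.745 units/hr
Concentration = 20000 units ÷ 161 mL = 124.2236 units/mL
Rate = 1477.745 units/hr ÷ 124.2236 units/mL = 11.89585 mL/hr
Volume infused so far = 11.89585 mL/hr × 8.9 hr = 105.8731 mL
Volume remaining = 161 − 105.8731 = 55.12693 mL
New rate:
Dose = 17 units/kg/hr × 71.04545 kg = 1207.773 units/hr
Rate = 1207.773 units/hr ÷ 124.2236 units/mL = 9.72257 mL/hr
Time remaining = 55.12693 mL ÷ 9.72257 mL/hr = 5.669995 hr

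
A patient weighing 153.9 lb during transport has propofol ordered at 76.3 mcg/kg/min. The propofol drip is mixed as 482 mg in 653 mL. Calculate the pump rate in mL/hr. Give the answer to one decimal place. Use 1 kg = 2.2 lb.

433.9 mL/hr

Weight = 153.9 lb ÷ 2.2 lb/kg = 69.95455 kg
Dose = 76.3 mcg/kg/min × 69.95455 kg = 5337.532 mcg/min
5337.532 mcg/min × 60 min/hr = 320251.9 mcg/hr
Concentration = 482 mg ÷ 653 mL = 0.7381317 mg/mL = 738.1317 mcg/mL
Rate = 320251.9 mcg/hr ÷ 738.1317 mcg/mL = 433.8683 mL/hr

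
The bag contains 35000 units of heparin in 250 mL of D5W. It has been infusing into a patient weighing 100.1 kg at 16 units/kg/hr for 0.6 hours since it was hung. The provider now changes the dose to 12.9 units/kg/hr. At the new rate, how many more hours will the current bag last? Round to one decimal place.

Initial rate:
Dose = 16 units/kg/hr × 100.1 kg = 1601.6 units/hr
Concentration = 35000 units ÷ 250 mL = 140 units/mL
Rate = 1601.6 units/hr ÷ 140 units/mL = 11.44 mL/hr
Volume infused so far = 11.44 mL/hr × 0.6 hr = 6.864 mL
Volume remaining = 250 − 6.864 = 243.136 mL
New rate:
Dose = 12.9 units/kg/hr × 100.1 kg = 1291.29 units/hr
Rate = 1291.29 units/hr ÷ 140 units/mL = 9.2235 mL/hr
Time remaining = 243.136 mL ÷ 9.2235 mL/hr = 26.36049 hr

26.4 hours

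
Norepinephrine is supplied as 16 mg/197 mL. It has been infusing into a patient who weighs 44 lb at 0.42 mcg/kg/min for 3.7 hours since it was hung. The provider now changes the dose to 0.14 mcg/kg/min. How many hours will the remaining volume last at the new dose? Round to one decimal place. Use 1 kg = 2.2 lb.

Initial rate:
Weight = 44 lb ÷ 2.2 lb/kg = 20 kg
Dose = 0.42 mcg/kg/min × 20 kg = 8.4 mcg/min
8.4 mcg/min × 60 min/hr = 504 mcg/hr
Concentration = 16 mg ÷ 197 mL = 0.08121827 mg/mL = 81.21827 mcg/mL
Rate = 504 mcg/hr ÷ 81.21827 mcg/mL = 6.2055 mL/hr
Volume infused so far = 6.2055 mL/hr × 3.7 hr = 22.96035 mL
Volume remaining = 197 − 22.96035 = 174.0396 mL
New rate:
Dose = 0.14 mcg/kg/min × 20 kg = 2.8 mcg/min
2.8 mcg/min × 60 min/hr = 168 mcg/hr
Rate = 168 mcg/hr ÷ 81.21827 mcg/mL = 2.0685 mL/hr
Time remaining = 174.0396 mL ÷ 2.0685 mL/hr = 84.1381 hr

84.1 hours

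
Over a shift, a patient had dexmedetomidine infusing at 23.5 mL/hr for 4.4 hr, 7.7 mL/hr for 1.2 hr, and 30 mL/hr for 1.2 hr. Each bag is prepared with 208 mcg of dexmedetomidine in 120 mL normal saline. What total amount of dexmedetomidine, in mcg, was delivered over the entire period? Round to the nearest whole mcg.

Concentration = 208 mcg ÷ 120 mL = 1.733333 mcg/mL
Stage 1: 23.5 mL/hr × 4.4 hr = 103.4 mL → 103.4 mL × 1.733333 mcg/mL = 179.2267 mcg
Stage 2: 7.7 mL/hr × 1.2 hr = 9.24 mL → 9.24 mL × 1.733333 mcg/mL = 16.016 mcg
Stage 3: 30 mL/hr × 1.2 hr = 36 mL → 36 mL × 1.733333 mcg/mL = 62.4 mcg
Total = 179.2267 + 16.016 + 62.4 = 257.6427 mcg

258 mcg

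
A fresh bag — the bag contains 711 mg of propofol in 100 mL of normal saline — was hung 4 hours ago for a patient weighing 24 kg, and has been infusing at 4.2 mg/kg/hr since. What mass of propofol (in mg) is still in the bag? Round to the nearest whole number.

Dose = 4.2 mg/kg/hr × 24 kg = 100.8 mg/hr
Concentration = 711 mg ÷ 100 mL = 7.11 mg/mL
Rate = 100.8 mg/hr ÷ 7.11 mg/mL = 14.17722 mL/hr
Volume infused = 14.17722 mL/hr × 4 hr = 56.70886 mL
Volume remaining = 100 − 56.70886 = 43.29114 mL
Drug remaining = 43.29114 mL × 7.11 mg/mL = 307.8 mg

308 mg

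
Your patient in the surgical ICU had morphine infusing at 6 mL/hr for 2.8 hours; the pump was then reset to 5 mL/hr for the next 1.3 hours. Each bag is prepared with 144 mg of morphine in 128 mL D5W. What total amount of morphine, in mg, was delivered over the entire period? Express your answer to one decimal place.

Concentration = 144 mg ÷ 128 mL = 1.125 mg/mL
Stage 1: 6 mL/hr × 2.8 hr = 16.8 mL → 16.8 mL × 1.125 mg/mL = 18.9 mg
Stage 2: 5 mL/hr × 1.3 hr = 6.5 mL → 6.5 mL × 1.125 mg/mL = 7.3125 mg
Total = 18.9 + 7.3125 = 26.2125 mg

26.2 mg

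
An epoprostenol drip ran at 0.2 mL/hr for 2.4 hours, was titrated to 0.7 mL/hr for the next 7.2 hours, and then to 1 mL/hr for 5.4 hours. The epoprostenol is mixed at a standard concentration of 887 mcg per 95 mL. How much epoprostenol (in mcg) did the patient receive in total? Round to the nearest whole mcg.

Concentration = 887 mcg ÷ 95 mL = 9.336842 mcg/mL
Stage 1: 0.2 mL/hr × 2.4 hr = 0.48 mL → 0.48 mL × 9.336842 mcg/mL = 4.481684 mcg
Stage 2: 0.7 mL/hr × 7.2 hr = 5.04 mL → 5.04 mL × 9.336842 mcg/mL = 47.05768 mcg
Stage 3: 1 mL/hr × 5.4 hr = 5.4 mL → 5.4 mL × 9.336842 mcg/mL = 50.41895 mcg
Total = 4.481684 + 47.05768 + 50.41895 = 101.9583 mcg

102 mcg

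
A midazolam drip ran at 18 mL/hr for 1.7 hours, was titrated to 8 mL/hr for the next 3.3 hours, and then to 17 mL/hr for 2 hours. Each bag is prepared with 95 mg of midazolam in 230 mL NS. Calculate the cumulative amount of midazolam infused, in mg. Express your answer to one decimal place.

Concentration = 95 mg ÷ 230 mL = 0.4130435 mg/mL
Stage 1: 18 mL/hr × 1.7 hr = 30.6 mL → 30.6 mL × 0.4130435 mg/mL = 12.63913 mg
Stage 2: 8 mL/hr × 3.3 hr = 26.4 mL → 26.4 mL × 0.4130435 mg/mL = 10.90435 mg
Stage 3: 17 mL/hr × 2 hr = 34 mL → 34 mL × 0.4130435 mg/mL = 14.04348 mg
Total = 12.63913 + 10.90435 + 14.04348 = 37.58696 mg

37.6 mg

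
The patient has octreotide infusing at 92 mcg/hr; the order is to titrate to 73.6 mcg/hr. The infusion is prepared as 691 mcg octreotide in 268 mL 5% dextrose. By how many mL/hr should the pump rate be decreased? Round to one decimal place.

7.1 mL/hr

At the current dose:
Concentration = 691 mcg ÷ 268 mL = 2.578358 mcg/mL
Rate = 92 mcg/hr ÷ 2.578358 mcg/mL = 35.68162 mL/hr
At the new dose:
Rate = 73.6 mcg/hr ÷ 2.578358 mcg/mL = 28.5453 mL/hr
Change = 28.5453 − 35.68162 = -7.136324 mL/hr → 7.136324 mL/hr decrease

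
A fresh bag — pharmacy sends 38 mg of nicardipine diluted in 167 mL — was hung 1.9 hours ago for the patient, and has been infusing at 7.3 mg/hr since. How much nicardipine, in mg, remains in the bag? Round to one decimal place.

24.1 mg

Concentration = 38 mg ÷ 167 mL = 0.2275449 mg/mL
Rate = 7.3 mg/hr ÷ 0.2275449 mg/mL = 32.08158 mL/hr
Volume infused = 32.08158 mL/hr × 1.9 hr = 60.955 mL
Volume remaining = 167 − 60.955 = 106.045 mL
Drug remaining = 106.045 mL × 0.2275449 mg/mL = 24.13 mg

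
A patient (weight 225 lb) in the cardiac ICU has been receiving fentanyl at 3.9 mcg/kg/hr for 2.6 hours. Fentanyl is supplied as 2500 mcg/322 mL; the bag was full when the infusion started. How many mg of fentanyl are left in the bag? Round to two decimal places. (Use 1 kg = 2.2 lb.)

Weight = 225 lb ÷ 2.2 lb/kg = 102.2727 kg
Dose = 3.9 mcg/kg/hr × 102.2727 kg = 398.8636 mcg/hr
Concentration = 2500 mcg ÷ 322 mL = 7.763975 mcg/mL
Rate = 398.8636 mcg/hr ÷ 7.763975 mcg/mL = 51.37364 mL/hr
Volume infused = 51.37364 mL/hr × 2.6 hr = 133.5715 mL
Volume remaining = 322 − 133.5715 = 188.4285 mL
Drug remaining = 188.4285 mL × 7.763975 mcg/mL = 1462.955 mcg = 1.462955 mg

1.46 mg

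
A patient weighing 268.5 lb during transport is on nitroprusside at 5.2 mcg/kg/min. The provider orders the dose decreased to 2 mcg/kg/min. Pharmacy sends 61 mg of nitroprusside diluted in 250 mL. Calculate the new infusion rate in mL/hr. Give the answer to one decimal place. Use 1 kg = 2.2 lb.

Weight = 268.5 lb ÷ 2.2 lb/kg = 122.0455 kg
Dose = 2 mcg/kg/min × 122.0455 kg = 244.0909 mcg/min
244.0909 mcg/min × 60 min/hr = 14645.45 mcg/hr
Concentration = 61 mg ÷ 250 mL = 0.244 mg/mL = 244 mcg/mL
Rate = 14645.45 mcg/hr ÷ 244 mcg/mL = 60.02235 mL/hr

60.0 mL/hr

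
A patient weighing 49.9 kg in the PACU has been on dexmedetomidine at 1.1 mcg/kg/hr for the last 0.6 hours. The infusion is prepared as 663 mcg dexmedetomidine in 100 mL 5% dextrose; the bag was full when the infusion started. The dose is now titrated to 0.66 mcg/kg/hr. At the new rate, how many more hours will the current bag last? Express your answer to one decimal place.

Initial rate:
Dose = 1.1 mcg/kg/hr × 49.9 kg = 54.89 mcg/hr
Concentration = 663 mcg ÷ 100 mL = 6.63 mcg/mL
Rate = 54.89 mcg/hr ÷ 6.63 mcg/mL = 8.279035 mL/hr
Volume infused so far = 8.279035 mL/hr × 0.6 hr = 4.967421 mL
Volume remaining = 100 − 4.967421 = 95.03258 mL
New rate:
Dose = 0.66 mcg/kg/hr × 49.9 kg = 32.934 mcg/hr
Rate = 32.934 mcg/hr ÷ 6.63 mcg/mL = 4.967421 mL/hr
Time remaining = 95.03258 mL ÷ 4.967421 mL/hr = 19.13117 hr

19.1 hours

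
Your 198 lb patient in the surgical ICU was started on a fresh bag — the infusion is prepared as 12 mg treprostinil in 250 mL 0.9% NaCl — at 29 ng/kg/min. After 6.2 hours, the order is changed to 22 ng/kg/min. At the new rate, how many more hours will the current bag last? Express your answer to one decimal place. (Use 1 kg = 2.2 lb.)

Initial rate:
Weight = 198 lb ÷ 2.2 lb/kg = 90 kg
Dose = 29 ng/kg/min × 90 kg = 2610 ng/min
2610 ng/min × 60 min/hr = 156600 ng/hr
Concentration = 12 mg ÷ 250 mL = 0.048 mg/mL = 48000 ng/mL
Rate = 156600 ng/hr ÷ 48000 ng/mL = 3.2625 mL/hr
Volume infused so far = 3.2625 mL/hr × 6.2 hr = 20.2275 mL
Volume remaining = 250 − 20.2275 = 229.7725 mL
New rate:
Dose = 22 ng/kg/min × 90 kg = 1980 ng/min
1980 ng/min × 60 min/hr = 118800 ng/hr
Rate = 118800 ng/hr ÷ 48000 ng/mL = 2.475 mL/hr
Time remaining = 229.7725 mL ÷ 2.475 mL/hr = 92.83737 hr

92.8 hours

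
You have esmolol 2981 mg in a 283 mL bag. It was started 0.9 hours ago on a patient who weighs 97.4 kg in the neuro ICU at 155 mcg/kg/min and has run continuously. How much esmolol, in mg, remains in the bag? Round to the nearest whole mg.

2166 mg

Dose = 155 mcg/kg/min × 97.4 kg = 15097 mcg/min
15097 mcg/min × 60 min/hr = 905820 mcg/hr
Concentration = 2981 mg ÷ 283 mL = 10.53357 mg/mL = 10533.57 mcg/mL
Rate = 905820 mcg/hr ÷ 10533.57 mcg/mL = 85.99365 mL/hr
Volume infused = 85.99365 mL/hr × 0.9 hr = 77.39428 mL
Volume remaining = 283 − 77.39428 = 205.6057 mL
Drug remaining = 205.6057 mL × 10533.57 mcg/mL = 2165762 mcg = 2165.762 mg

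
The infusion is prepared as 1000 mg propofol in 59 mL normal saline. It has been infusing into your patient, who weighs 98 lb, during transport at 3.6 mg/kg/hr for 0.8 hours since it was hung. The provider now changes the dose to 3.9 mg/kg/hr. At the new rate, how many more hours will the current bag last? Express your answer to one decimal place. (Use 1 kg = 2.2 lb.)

5.0 hours

Initial rate:
Weight = 98 lb ÷ 2.2 lb/kg = 44.54545 kg
Dose = 3.6 mg/kg/hr × 44.54545 kg = 160.3636 mg/hr
Concentration = 1000 mg ÷ 59 mL = 16.94915 mg/mL
Rate = 160.3636 mg/hr ÷ 16.94915 mg/mL = 9.461455 mL/hr
Volume infused so far = 9.461455 mL/hr × 0.8 hr = 7.569164 mL
Volume remaining = 59 − 7.569164 = 51.43084 mL
New rate:
Dose = 3.9 mg/kg/hr × 44.54545 kg = 173.7273 mg/hr
Rate = 173.7273 mg/hr ÷ 16.94915 mg/mL = 10.24991 mL/hr
Time remaining = 51.43084 mL ÷ 10.24991 mL/hr = 5.017687 hr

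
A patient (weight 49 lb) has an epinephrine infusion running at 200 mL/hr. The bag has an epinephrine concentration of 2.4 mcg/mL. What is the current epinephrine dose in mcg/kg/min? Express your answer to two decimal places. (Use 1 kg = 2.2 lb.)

Weight = 49 lb ÷ 2.2 lb/kg = 22.27273 kg
Drug rate = 200 mL/hr × 2.4 mcg/mL = 480 mcg/hr
480 mcg/hr ÷ 60 min/hr = 8 mcg/min
8 mcg/min ÷ 22.27273 kg = 0.3591837 mcg/kg/min

0.36 mcg/kg/min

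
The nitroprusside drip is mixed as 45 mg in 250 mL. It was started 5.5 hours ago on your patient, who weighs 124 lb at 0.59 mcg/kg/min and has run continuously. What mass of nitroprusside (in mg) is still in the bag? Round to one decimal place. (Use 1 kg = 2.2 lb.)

Weight = 124 lb ÷ 2.2 lb/kg = 56.36364 kg
Dose = 0.59 mcg/kg/min × 56.36364 kg = 33.25455 mcg/min
33.25455 mcg/min × 60 min/hr = 1995.273 mcg/hr
Concentration = 45 mg ÷ 250 mL = 0.18 mg/mL = 180 mcg/mL
Rate = 1995.273 mcg/hr ÷ 180 mcg/mL = 11.08485 mL/hr
Volume infused = 11.08485 mL/hr × 5.5 hr = 60.96667 mL
Volume remaining = 250 − 60.96667 = 189.0333 mL
Drug remaining = 189.0333 mL × 180 mcg/mL = 34026 mcg = 34.026 mg

34.0 mg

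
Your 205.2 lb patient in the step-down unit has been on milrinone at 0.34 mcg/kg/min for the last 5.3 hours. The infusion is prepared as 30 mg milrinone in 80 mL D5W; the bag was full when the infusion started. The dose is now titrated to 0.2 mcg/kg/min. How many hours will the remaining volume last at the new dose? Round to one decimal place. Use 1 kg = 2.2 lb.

Initial rate:
Weight = 205.2 lb ÷ 2.2 lb/kg = 93.27273 kg
Dose = 0.34 mcg/kg/min × 93.27273 kg = 31.71273 mcg/min
31.71273 mcg/min × 60 min/hr = 1902.764 mcg/hr
Concentration = 30 mg ÷ 80 mL = 0.375 mg/mL = 375 mcg/mL
Rate = 1902.764 mcg/hr ÷ 375 mcg/mL = 5.074036 mL/hr
Volume infused so far = 5.074036 mL/hr × 5.3 hr = 26.89239 mL
Volume remaining = 80 − 26.89239 = 53.10761 mL
New rate:
Dose = 0.2 mcg/kg/min × 93.27273 kg = 18.65455 mcg/min
18.65455 mcg/min × 60 min/hr = 1119.273 mcg/hr
Rate = 1119.273 mcg/hr ÷ 375 mcg/mL = 2.984727 mL/hr
Time remaining = 53.10761 mL ÷ 2.984727 mL/hr = 17.79312 hr

17.8 hours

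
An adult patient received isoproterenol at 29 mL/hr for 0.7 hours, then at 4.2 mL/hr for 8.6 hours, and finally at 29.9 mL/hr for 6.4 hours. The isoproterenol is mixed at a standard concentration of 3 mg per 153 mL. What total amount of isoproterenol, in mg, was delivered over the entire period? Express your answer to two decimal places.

Concentration = 3 mg ÷ 153 mL = 0.01960784 mg/mL
Stage 1: 29 mL/hr × 0.7 hr = 20.3 mL → 20.3 mL × 0.01960784 mg/mL = 0.3980392 mg
Stage 2: 4.2 mL/hr × 8.6 hr = 36.12 mL → 36.12 mL × 0.01960784 mg/mL = 0.7082353 mg
Stage 3: 29.9 mL/hr × 6.4 hr = 191.36 mL → 191.36 mL × 0.01960784 mg/mL = 3.752157 mg
Total = 0.3980392 + 0.7082353 + 3.752157 = 4.858431 mg

4.86 mg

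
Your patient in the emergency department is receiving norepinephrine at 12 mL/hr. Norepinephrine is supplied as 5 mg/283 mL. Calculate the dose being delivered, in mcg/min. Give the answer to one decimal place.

Concentration = 5 mg ÷ 283 mL = 0.01766784 mg/mL = 17.66784 mcg/mL
Drug rate = 12 mL/hr × 17.66784 mcg/mL = 212.0141 mcg/hr
212.0141 mcg/hr ÷ 60 min/hr = 3.533569 mcg/min

3.5 mcg/min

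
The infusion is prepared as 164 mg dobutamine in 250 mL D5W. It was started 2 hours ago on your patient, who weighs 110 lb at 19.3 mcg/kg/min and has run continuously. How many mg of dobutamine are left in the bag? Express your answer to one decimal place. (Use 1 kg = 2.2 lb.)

Weight = 110 lb ÷ 2.2 lb/kg = 50 kg
Dose = 19.3 mcg/kg/min × 50 kg = 965 mcg/min
965 mcg/min × 60 min/hr = 57900 mcg/hr
Concentration = 164 mg ÷ 250 mL = 0.656 mg/mL = 656 mcg/mL
Rate = 57900 mcg/hr ÷ 656 mcg/mL = 88.2622 mL/hr
Volume infused = 88.2622 mL/hr × 2 hr = 176.5244 mL
Volume remaining = 250 − 176.5244 = 73.47561 mL
Drug remaining = 73.47561 mL × 656 mcg/mL = 48200 mcg = 48.2 mg

48.2 mg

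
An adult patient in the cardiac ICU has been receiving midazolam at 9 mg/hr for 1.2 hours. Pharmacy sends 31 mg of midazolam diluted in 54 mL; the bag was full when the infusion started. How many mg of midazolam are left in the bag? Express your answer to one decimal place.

20.2 mg

Concentration = 31 mg ÷ 54 mL = 0.5740741 mg/mL
Rate = 9 mg/hr ÷ 0.5740741 mg/mL = 15.67742 mL/hr
Volume infused = 15.67742 mL/hr × 1.2 hr = 18.8129 mL
Volume remaining = 54 − 18.8129 = 35.1871 mL
Drug remaining = 35.1871 mL × 0.5740741 mg/mL = 20.2 mg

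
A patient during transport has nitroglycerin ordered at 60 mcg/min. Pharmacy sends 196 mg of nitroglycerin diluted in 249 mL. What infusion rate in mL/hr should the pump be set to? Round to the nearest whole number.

60 mcg/min × 60 min/hr = 3600 mcg/hr
Concentration = 196 mg ÷ 249 mL = 0.7871486 mg/mL = 787.1486 mcg/mL
Rate = 3600 mcg/hr ÷ 787.1486 mcg/mL = 4.573469 mL/hr

5 mL/hr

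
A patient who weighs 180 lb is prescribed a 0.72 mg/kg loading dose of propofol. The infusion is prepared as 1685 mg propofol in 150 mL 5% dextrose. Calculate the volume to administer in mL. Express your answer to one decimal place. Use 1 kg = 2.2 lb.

Weight = 180 lb ÷ 2.2 lb/kg = 81.81818 kg
Dose = 0.72 mg/kg × 81.81818 kg = 58.90909 mg
Concentration = 1685 mg ÷ 150 mL = 11.23333 mg/mL
Volume = 58.90909 mg ÷ 11.23333 mg/mL = 5.244133 mL

5.2 mL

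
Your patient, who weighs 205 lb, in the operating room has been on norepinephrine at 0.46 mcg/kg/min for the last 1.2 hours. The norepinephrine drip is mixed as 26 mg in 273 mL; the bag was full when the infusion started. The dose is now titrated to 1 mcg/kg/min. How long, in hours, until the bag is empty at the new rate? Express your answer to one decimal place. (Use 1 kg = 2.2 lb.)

4.1 hours

Initial rate:
Weight = 205 lb ÷ 2.2 lb/kg = 93.18182 kg
Dose = 0.46 mcg/kg/min × 93.18182 kg = 42.86364 mcg/min
42.86364 mcg/min × 60 min/hr = 2571.818 mcg/hr
Concentration = 26 mg ÷ 273 mL = 0.0952381 mg/mL = 95.2381 mcg/mL
Rate = 2571.818 mcg/hr ÷ 95.2381 mcg/mL = 27.00409 mL/hr
Volume infused so far = 27.00409 mL/hr × 1.2 hr = 32.40491 mL
Volume remaining = 273 − 32.40491 = 240.5951 mL
New rate:
Dose = 1 mcg/kg/min × 93.18182 kg = 93.18182 mcg/min
93.18182 mcg/min × 60 min/hr = 5590.909 mcg/hr
Rate = 5590.909 mcg/hr ÷ 95.2381 mcg/mL = 58.70455 mL/hr
Time remaining = 240.5951 mL ÷ 58.70455 mL/hr = 4.098407 hr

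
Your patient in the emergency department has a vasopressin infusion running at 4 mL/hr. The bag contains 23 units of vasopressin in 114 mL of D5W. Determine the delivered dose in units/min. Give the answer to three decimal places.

Concentration = 23 units ÷ 114 mL = 0.2017544 units/mL
Drug rate = 4 mL/hr × 0.2017544 units/mL = 0.8070175 units/hr
0.8070175 units/hr ÷ 60 min/hr = 0.01345029 units/min

0.013 units/min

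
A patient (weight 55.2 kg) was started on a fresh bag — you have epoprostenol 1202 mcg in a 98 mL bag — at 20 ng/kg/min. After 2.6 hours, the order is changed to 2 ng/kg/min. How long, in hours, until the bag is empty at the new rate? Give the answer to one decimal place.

155.5 hours

Initial rate:
Dose = 20 ng/kg/min × 55.2 kg = 1104 ng/min
1104 ng/min × 60 min/hr = 66240 ng/hr
Concentration = 1202 mcg ÷ 98 mL = 12.26531 mcg/mL = 12265.31 ng/mL
Rate = 66240 ng/hr ÷ 12265.31 ng/mL = 5.400599 mL/hr
Volume infused so far = 5.400599 mL/hr × 2.6 hr = 14.04156 mL
Volume remaining = 98 − 14.04156 = 83.95844 mL
New rate:
Dose = 2 ng/kg/min × 55.2 kg = 110.4 ng/min
110.4 ng/min × 60 min/hr = 6624 ng/hr
Rate = 6624 ng/hr ÷ 12265.31 ng/mL = 0.5400599 mL/hr
Time remaining = 83.95844 mL ÷ 0.5400599 mL/hr = 155.4614 hr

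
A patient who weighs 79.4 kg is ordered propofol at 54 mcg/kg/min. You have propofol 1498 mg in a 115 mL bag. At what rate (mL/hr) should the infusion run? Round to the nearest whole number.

Dose = 54 mcg/kg/min × 79.4 kg = 4287.6 mcg/min
4287.6 mcg/min × 60 min/hr = 257256 mcg/hr
Concentration = 1498 mg ÷ 115 mL = 13.02609 mg/mL = 13026.09 mcg/mL
Rate = 257256 mcg/hr ÷ 13026.09 mcg/mL = 19.74929 mL/hr

20 mL/hr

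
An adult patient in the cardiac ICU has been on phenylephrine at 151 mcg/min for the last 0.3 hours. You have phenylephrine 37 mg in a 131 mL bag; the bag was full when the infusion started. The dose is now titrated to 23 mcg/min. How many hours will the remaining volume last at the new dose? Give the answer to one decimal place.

24.8 hours

Initial rate:
151 mcg/min × 60 min/hr = 9060 mcg/hr
Concentration = 37 mg ÷ 131 mL = 0.2824427 mg/mL = 282.4427 mcg/mL
Rate = 9060 mcg/hr ÷ 282.4427 mcg/mL = 32.0773 mL/hr
Volume infused so far = 32.0773 mL/hr × 0.3 hr = 9.623189 mL
Volume remaining = 131 − 9.623189 = 121.3768 mL
New rate:
23 mcg/min × 60 min/hr = 1380 mcg/hr
Rate = 1380 mcg/hr ÷ 282.4427 mcg/mL = 4.885946 mL/hr
Time remaining = 121.3768 mL ÷ 4.885946 mL/hr = 24.84203 hr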